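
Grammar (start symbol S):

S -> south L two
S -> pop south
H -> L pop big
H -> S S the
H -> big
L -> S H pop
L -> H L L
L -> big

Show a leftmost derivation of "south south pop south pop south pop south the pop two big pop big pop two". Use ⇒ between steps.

S ⇒ south L two ⇒ south S H pop two ⇒ south south L two H pop two ⇒ south south S H pop two H pop two ⇒ south south pop south H pop two H pop two ⇒ south south pop south S S the pop two H pop two ⇒ south south pop south pop south S the pop two H pop two ⇒ south south pop south pop south pop south the pop two H pop two ⇒ south south pop south pop south pop south the pop two L pop big pop two ⇒ south south pop south pop south pop south the pop two big pop big pop two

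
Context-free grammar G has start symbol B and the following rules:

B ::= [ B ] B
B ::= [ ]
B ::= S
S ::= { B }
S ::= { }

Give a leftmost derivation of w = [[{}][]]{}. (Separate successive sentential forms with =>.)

B => [B]B   [B ::= [ B ] B]
[B]B => [[B]B]B   [B ::= [ B ] B]
[[B]B]B => [[S]B]B   [B ::= S]
[[S]B]B => [[{}]B]B   [S ::= { }]
[[{}]B]B => [[{}][]]B   [B ::= [ ]]
[[{}][]]B => [[{}][]]S   [B ::= S]
[[{}][]]S => [[{}][]]{}   [S ::= { }]

B => [B]B => [[B]B]B => [[S]B]B => [[{}]B]B => [[{}][]]B => [[{}][]]S => [[{}][]]{}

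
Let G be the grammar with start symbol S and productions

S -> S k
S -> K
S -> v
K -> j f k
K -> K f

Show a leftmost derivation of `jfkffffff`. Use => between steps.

S => K => Kf => Kff => Kfff => Kffff => Kfffff => Kffffff => jfkffffff

S => K   [S -> K]
K => Kf   [K -> K f]
Kf => Kff   [K -> K f]
Kff => Kfff   [K -> K f]
Kfff => Kffff   [K -> K f]
Kffff => Kfffff   [K -> K f]
Kfffff => Kffffff   [K -> K f]
Kffffff => jfkffffff   [K -> j f k]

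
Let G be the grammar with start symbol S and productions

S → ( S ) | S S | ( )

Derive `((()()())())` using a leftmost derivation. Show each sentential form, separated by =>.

S=>(S)=>(SS)=>((S)S)=>((SS)S)=>((()S)S)=>((()SS)S)=>((()()S)S)=>((()()())S)=>((()()())())

S => (S)   [S → ( S )]
(S) => (SS)   [S → S S]
(SS) => ((S)S)   [S → ( S )]
((S)S) => ((SS)S)   [S → S S]
((SS)S) => ((()S)S)   [S → ( )]
((()S)S) => ((()SS)S)   [S → S S]
((()SS)S) => ((()()S)S)   [S → ( )]
((()()S)S) => ((()()())S)   [S → ( )]
((()()())S) => ((()()())())   [S → ( )]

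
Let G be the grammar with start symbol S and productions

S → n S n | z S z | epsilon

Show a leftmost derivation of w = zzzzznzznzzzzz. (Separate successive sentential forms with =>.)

S => zSz   [S → z S z]
zSz => zzSzz   [S → z S z]
zzSzz => zzzSzzz   [S → z S z]
zzzSzzz => zzzzSzzzz   [S → z S z]
zzzzSzzzz => zzzzzSzzzzz   [S → z S z]
zzzzzSzzzzz => zzzzznSnzzzzz   [S → n S n]
zzzzznSnzzzzz => zzzzznzSznzzzzz   [S → z S z]
zzzzznzSznzzzzz => zzzzznzznzzzzz   [S → epsilon]

S => zSz => zzSzz => zzzSzzz => zzzzSzzzz => zzzzzSzzzzz => zzzzznSnzzzzz => zzzzznzSznzzzzz => zzzzznzznzzzzz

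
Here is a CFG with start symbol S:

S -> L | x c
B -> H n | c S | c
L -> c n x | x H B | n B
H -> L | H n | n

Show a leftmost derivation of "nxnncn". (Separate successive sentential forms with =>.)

S => L => nB => nHn => nLn => nxHBn => nxHnBn => nxnnBn => nxnncn

S => L   [S -> L]
L => nB   [L -> n B]
nB => nHn   [B -> H n]
nHn => nLn   [H -> L]
nLn => nxHBn   [L -> x H B]
nxHBn => nxHnBn   [H -> H n]
nxHnBn => nxnnBn   [H -> n]
nxnnBn => nxnncn   [B -> c]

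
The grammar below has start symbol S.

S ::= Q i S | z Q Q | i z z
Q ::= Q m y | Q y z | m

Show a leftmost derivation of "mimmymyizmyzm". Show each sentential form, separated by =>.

S => QiS   [S ::= Q i S]
QiS => miS   [Q ::= m]
miS => miQiS   [S ::= Q i S]
miQiS => miQmyiS   [Q ::= Q m y]
miQmyiS => miQmymyiS   [Q ::= Q m y]
miQmymyiS => mimmymyiS   [Q ::= m]
mimmymyiS => mimmymyizQQ   [S ::= z Q Q]
mimmymyizQQ => mimmymyizQyzQ   [Q ::= Q y z]
mimmymyizQyzQ => mimmymyizmyzQ   [Q ::= m]
mimmymyizmyzQ => mimmymyizmyzm   [Q ::= m]

S=>QiS=>miS=>miQiS=>miQmyiS=>miQmymyiS=>mimmymyiS=>mimmymyizQQ=>mimmymyizQyzQ=>mimmymyizmyzQ=>mimmymyizmyzm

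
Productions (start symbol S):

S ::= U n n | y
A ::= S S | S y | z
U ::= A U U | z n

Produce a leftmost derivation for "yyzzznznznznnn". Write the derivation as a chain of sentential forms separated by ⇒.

S ⇒ Unn   [S ::= U n n]
Unn ⇒ AUUnn   [U ::= A U U]
AUUnn ⇒ SyUUnn   [A ::= S y]
SyUUnn ⇒ yyUUnn   [S ::= y]
yyUUnn ⇒ yyAUUUnn   [U ::= A U U]
yyAUUUnn ⇒ yyzUUUnn   [A ::= z]
yyzUUUnn ⇒ yyzAUUUUnn   [U ::= A U U]
yyzAUUUUnn ⇒ yyzzUUUUnn   [A ::= z]
yyzzUUUUnn ⇒ yyzzznUUUnn   [U ::= z n]
yyzzznUUUnn ⇒ yyzzznznUUnn   [U ::= z n]
yyzzznznUUnn ⇒ yyzzznznznUnn   [U ::= z n]
yyzzznznznUnn ⇒ yyzzznznznznnn   [U ::= z n]

S ⇒ Unn ⇒ AUUnn ⇒ SyUUnn ⇒ yyUUnn ⇒ yyAUUUnn ⇒ yyzUUUnn ⇒ yyzAUUUUnn ⇒ yyzzUUUUnn ⇒ yyzzznUUUnn ⇒ yyzzznznUUnn ⇒ yyzzznznznUnn ⇒ yyzzznznznznnn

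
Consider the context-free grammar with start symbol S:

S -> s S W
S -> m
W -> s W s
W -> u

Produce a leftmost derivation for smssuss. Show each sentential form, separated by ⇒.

S ⇒ sSW ⇒ smW ⇒ smsWs ⇒ smssWss ⇒ smssuss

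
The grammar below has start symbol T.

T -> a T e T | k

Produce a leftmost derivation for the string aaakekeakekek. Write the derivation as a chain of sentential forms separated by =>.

T => aTeT   [T -> a T e T]
aTeT => aaTeTeT   [T -> a T e T]
aaTeTeT => aaaTeTeTeT   [T -> a T e T]
aaaTeTeTeT => aaakeTeTeT   [T -> k]
aaakeTeTeT => aaakekeTeT   [T -> k]
aaakekeTeT => aaakekeaTeTeT   [T -> a T e T]
aaakekeaTeTeT => aaakekeakeTeT   [T -> k]
aaakekeakeTeT => aaakekeakekeT   [T -> k]
aaakekeakekeT => aaakekeakekek   [T -> k]

T => aTeT => aaTeTeT => aaaTeTeTeT => aaakeTeTeT => aaakekeTeT => aaakekeaTeTeT => aaakekeakeTeT => aaakekeakekeT => aaakekeakekek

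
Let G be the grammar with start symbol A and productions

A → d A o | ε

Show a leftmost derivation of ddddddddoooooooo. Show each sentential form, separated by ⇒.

A ⇒ dAo   [A → d A o]
dAo ⇒ ddAoo   [A → d A o]
ddAoo ⇒ dddAooo   [A → d A o]
dddAooo ⇒ ddddAoooo   [A → d A o]
ddddAoooo ⇒ dddddAooooo   [A → d A o]
dddddAooooo ⇒ ddddddAoooooo   [A → d A o]
ddddddAoooooo ⇒ dddddddAooooooo   [A → d A o]
dddddddAooooooo ⇒ ddddddddAoooooooo   [A → d A o]
ddddddddAoooooooo ⇒ ddddddddoooooooo   [A → ε]

A⇒dAo⇒ddAoo⇒dddAooo⇒ddddAoooo⇒dddddAooooo⇒ddddddAoooooo⇒dddddddAooooooo⇒ddddddddAoooooooo⇒ddddddddoooooooo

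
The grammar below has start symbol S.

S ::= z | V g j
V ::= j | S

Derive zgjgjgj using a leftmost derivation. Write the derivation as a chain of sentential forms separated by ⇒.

S ⇒ Vgj   [S ::= V g j]
Vgj ⇒ Sgj   [V ::= S]
Sgj ⇒ Vgjgj   [S ::= V g j]
Vgjgj ⇒ Sgjgj   [V ::= S]
Sgjgj ⇒ Vgjgjgj   [S ::= V g j]
Vgjgjgj ⇒ Sgjgjgj   [V ::= S]
Sgjgjgj ⇒ zgjgjgj   [S ::= z]

S⇒Vgj⇒Sgj⇒Vgjgj⇒Sgjgj⇒Vgjgjgj⇒Sgjgjgj⇒zgjgjgj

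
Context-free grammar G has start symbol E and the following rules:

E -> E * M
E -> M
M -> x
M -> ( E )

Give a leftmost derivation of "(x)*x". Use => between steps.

E => E*M => M*M => (E)*M => (M)*M => (x)*M => (x)*x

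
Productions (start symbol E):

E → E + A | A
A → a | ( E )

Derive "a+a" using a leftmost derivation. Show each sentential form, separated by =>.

E => E+A   [E → E + A]
E+A => A+A   [E → A]
A+A => a+A   [A → a]
a+A => a+a   [A → a]

E => E+A => A+A => a+A => a+a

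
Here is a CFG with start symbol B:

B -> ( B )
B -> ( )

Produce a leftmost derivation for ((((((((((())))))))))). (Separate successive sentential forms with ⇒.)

B⇒(B)⇒((B))⇒(((B)))⇒((((B))))⇒(((((B)))))⇒((((((B))))))⇒(((((((B)))))))⇒((((((((B))))))))⇒(((((((((B)))))))))⇒((((((((((B))))))))))⇒((((((((((()))))))))))

B ⇒ (B)   [B -> ( B )]
(B) ⇒ ((B))   [B -> ( B )]
((B)) ⇒ (((B)))   [B -> ( B )]
(((B))) ⇒ ((((B))))   [B -> ( B )]
((((B)))) ⇒ (((((B)))))   [B -> ( B )]
(((((B))))) ⇒ ((((((B))))))   [B -> ( B )]
((((((B)))))) ⇒ (((((((B)))))))   [B -> ( B )]
(((((((B))))))) ⇒ ((((((((B))))))))   [B -> ( B )]
((((((((B)))))))) ⇒ (((((((((B)))))))))   [B -> ( B )]
(((((((((B))))))))) ⇒ ((((((((((B))))))))))   [B -> ( B )]
((((((((((B)))))))))) ⇒ ((((((((((()))))))))))   [B -> ( )]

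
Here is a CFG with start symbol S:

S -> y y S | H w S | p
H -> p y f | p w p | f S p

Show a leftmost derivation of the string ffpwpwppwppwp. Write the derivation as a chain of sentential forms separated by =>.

S => HwS => fSpwS => fHwSpwS => ffSpwSpwS => ffHwSpwSpwS => ffpwpwSpwSpwS => ffpwpwppwSpwS => ffpwpwppwppwS => ffpwpwppwppwp

S => HwS   [S -> H w S]
HwS => fSpwS   [H -> f S p]
fSpwS => fHwSpwS   [S -> H w S]
fHwSpwS => ffSpwSpwS   [H -> f S p]
ffSpwSpwS => ffHwSpwSpwS   [S -> H w S]
ffHwSpwSpwS => ffpwpwSpwSpwS   [H -> p w p]
ffpwpwSpwSpwS => ffpwpwppwSpwS   [S -> p]
ffpwpwppwSpwS => ffpwpwppwppwS   [S -> p]
ffpwpwppwppwS => ffpwpwppwppwp   [S -> p]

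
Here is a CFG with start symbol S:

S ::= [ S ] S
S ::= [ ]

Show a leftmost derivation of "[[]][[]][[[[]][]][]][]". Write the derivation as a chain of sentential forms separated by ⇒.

S⇒[S]S⇒[[]]S⇒[[]][S]S⇒[[]][[]]S⇒[[]][[]][S]S⇒[[]][[]][[S]S]S⇒[[]][[]][[[S]S]S]S⇒[[]][[]][[[[]]S]S]S⇒[[]][[]][[[[]][]]S]S⇒[[]][[]][[[[]][]][]]S⇒[[]][[]][[[[]][]][]][]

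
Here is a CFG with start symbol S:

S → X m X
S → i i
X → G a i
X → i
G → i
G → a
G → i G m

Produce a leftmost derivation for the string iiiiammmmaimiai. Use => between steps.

S=>XmX=>GaimX=>iGmaimX=>iiGmmaimX=>iiiGmmmaimX=>iiiiGmmmmaimX=>iiiiammmmaimX=>iiiiammmmaimGai=>iiiiammmmaimiai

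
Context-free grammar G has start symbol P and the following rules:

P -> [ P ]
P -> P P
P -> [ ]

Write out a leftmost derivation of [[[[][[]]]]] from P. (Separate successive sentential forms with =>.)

P => [P]   [P -> [ P ]]
[P] => [[P]]   [P -> [ P ]]
[[P]] => [[[P]]]   [P -> [ P ]]
[[[P]]] => [[[PP]]]   [P -> P P]
[[[PP]]] => [[[[]P]]]   [P -> [ ]]
[[[[]P]]] => [[[[][P]]]]   [P -> [ P ]]
[[[[][P]]]] => [[[[][[]]]]]   [P -> [ ]]

P=>[P]=>[[P]]=>[[[P]]]=>[[[PP]]]=>[[[[]P]]]=>[[[[][P]]]]=>[[[[][[]]]]]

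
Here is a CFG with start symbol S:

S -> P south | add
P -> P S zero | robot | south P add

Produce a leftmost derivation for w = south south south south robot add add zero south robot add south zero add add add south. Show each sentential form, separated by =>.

S => P south => south P add south => south south P add add south => south south south P add add add south => south south south P S zero add add add south => south south south P S zero S zero add add add south => south south south south P add S zero S zero add add add south => south south south south robot add S zero S zero add add add south => south south south south robot add add zero S zero add add add south => south south south south robot add add zero P south zero add add add south => south south south south robot add add zero south P add south zero add add add south => south south south south robot add add zero south robot add south zero add add add south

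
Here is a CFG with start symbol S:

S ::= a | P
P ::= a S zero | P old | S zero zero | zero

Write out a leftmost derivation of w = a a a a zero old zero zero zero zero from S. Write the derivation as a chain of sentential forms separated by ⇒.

S ⇒ P ⇒ a S zero ⇒ a P zero ⇒ a S zero zero zero ⇒ a P zero zero zero ⇒ a a S zero zero zero zero ⇒ a a P zero zero zero zero ⇒ a a P old zero zero zero zero ⇒ a a a S zero old zero zero zero zero ⇒ a a a a zero old zero zero zero zero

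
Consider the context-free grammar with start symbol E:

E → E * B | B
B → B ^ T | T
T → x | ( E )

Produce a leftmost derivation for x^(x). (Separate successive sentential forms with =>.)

E=>B=>B^T=>T^T=>x^T=>x^(E)=>x^(B)=>x^(T)=>x^(x)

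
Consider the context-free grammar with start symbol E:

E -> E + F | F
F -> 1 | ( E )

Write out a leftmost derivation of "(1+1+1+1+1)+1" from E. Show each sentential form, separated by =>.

E => E+F => F+F => (E)+F => (E+F)+F => (E+F+F)+F => (E+F+F+F)+F => (E+F+F+F+F)+F => (F+F+F+F+F)+F => (1+F+F+F+F)+F => (1+1+F+F+F)+F => (1+1+1+F+F)+F => (1+1+1+1+F)+F => (1+1+1+1+1)+F => (1+1+1+1+1)+1

E => E+F   [E -> E + F]
E+F => F+F   [E -> F]
F+F => (E)+F   [F -> ( E )]
(E)+F => (E+F)+F   [E -> E + F]
(E+F)+F => (E+F+F)+F   [E -> E + F]
(E+F+F)+F => (E+F+F+F)+F   [E -> E + F]
(E+F+F+F)+F => (E+F+F+F+F)+F   [E -> E + F]
(E+F+F+F+F)+F => (F+F+F+F+F)+F   [E -> F]
(F+F+F+F+F)+F => (1+F+F+F+F)+F   [F -> 1]
(1+F+F+F+F)+F => (1+1+F+F+F)+F   [F -> 1]
(1+1+F+F+F)+F => (1+1+1+F+F)+F   [F -> 1]
(1+1+1+F+F)+F => (1+1+1+1+F)+F   [F -> 1]
(1+1+1+1+F)+F => (1+1+1+1+1)+F   [F -> 1]
(1+1+1+1+1)+F => (1+1+1+1+1)+1   [F -> 1]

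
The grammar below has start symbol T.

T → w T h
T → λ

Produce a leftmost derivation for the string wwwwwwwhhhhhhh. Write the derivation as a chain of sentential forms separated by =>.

T=>wTh=>wwThh=>wwwThhh=>wwwwThhhh=>wwwwwThhhhh=>wwwwwwThhhhhh=>wwwwwwwThhhhhhh=>wwwwwwwhhhhhhh

T => wTh   [T → w T h]
wTh => wwThh   [T → w T h]
wwThh => wwwThhh   [T → w T h]
wwwThhh => wwwwThhhh   [T → w T h]
wwwwThhhh => wwwwwThhhhh   [T → w T h]
wwwwwThhhhh => wwwwwwThhhhhh   [T → w T h]
wwwwwwThhhhhh => wwwwwwwThhhhhhh   [T → w T h]
wwwwwwwThhhhhhh => wwwwwwwhhhhhhh   [T → λ]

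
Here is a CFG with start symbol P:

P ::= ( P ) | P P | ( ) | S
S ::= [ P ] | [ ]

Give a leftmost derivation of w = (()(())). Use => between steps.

P => (P) => (PP) => (()P) => (()(P)) => (()(()))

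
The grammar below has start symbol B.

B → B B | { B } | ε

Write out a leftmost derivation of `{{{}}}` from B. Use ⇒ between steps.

B ⇒ {B} ⇒ {BB} ⇒ {BBB} ⇒ {BBBB} ⇒ {{B}BBB} ⇒ {{BB}BBB} ⇒ {{{B}B}BBB} ⇒ {{{}B}BBB} ⇒ {{{}}BBB} ⇒ {{{}}BB} ⇒ {{{}}B} ⇒ {{{}}}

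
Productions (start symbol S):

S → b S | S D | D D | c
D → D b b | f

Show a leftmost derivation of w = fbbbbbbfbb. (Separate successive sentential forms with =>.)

S => DD => DbbD => DbbbbD => DbbbbbbD => fbbbbbbD => fbbbbbbDbb => fbbbbbbfbb

S => DD   [S → D D]
DD => DbbD   [D → D b b]
DbbD => DbbbbD   [D → D b b]
DbbbbD => DbbbbbbD   [D → D b b]
DbbbbbbD => fbbbbbbD   [D → f]
fbbbbbbD => fbbbbbbDbb   [D → D b b]
fbbbbbbDbb => fbbbbbbfbb   [D → f]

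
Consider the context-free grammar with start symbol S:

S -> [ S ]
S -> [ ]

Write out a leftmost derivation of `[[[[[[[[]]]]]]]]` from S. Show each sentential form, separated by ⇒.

S ⇒ [S]   [S -> [ S ]]
[S] ⇒ [[S]]   [S -> [ S ]]
[[S]] ⇒ [[[S]]]   [S -> [ S ]]
[[[S]]] ⇒ [[[[S]]]]   [S -> [ S ]]
[[[[S]]]] ⇒ [[[[[S]]]]]   [S -> [ S ]]
[[[[[S]]]]] ⇒ [[[[[[S]]]]]]   [S -> [ S ]]
[[[[[[S]]]]]] ⇒ [[[[[[[S]]]]]]]   [S -> [ S ]]
[[[[[[[S]]]]]]] ⇒ [[[[[[[[]]]]]]]]   [S -> [ ]]

S ⇒ [S] ⇒ [[S]] ⇒ [[[S]]] ⇒ [[[[S]]]] ⇒ [[[[[S]]]]] ⇒ [[[[[[S]]]]]] ⇒ [[[[[[[S]]]]]]] ⇒ [[[[[[[[]]]]]]]]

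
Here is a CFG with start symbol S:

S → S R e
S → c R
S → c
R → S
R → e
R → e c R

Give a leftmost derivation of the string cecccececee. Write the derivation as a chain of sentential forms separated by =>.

S => SRe => cRRe => cecRRe => cecSRe => ceccRRe => ceccSRe => cecccRe => cecccecRe => cecccececRe => cecccececee

S => SRe   [S → S R e]
SRe => cRRe   [S → c R]
cRRe => cecRRe   [R → e c R]
cecRRe => cecSRe   [R → S]
cecSRe => ceccRRe   [S → c R]
ceccRRe => ceccSRe   [R → S]
ceccSRe => cecccRe   [S → c]
cecccRe => cecccecRe   [R → e c R]
cecccecRe => cecccececRe   [R → e c R]
cecccececRe => cecccececee   [R → e]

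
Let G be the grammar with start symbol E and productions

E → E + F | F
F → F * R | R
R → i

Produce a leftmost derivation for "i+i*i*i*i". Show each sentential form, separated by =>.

E => E+F   [E → E + F]
E+F => F+F   [E → F]
F+F => R+F   [F → R]
R+F => i+F   [R → i]
i+F => i+F*R   [F → F * R]
i+F*R => i+F*R*R   [F → F * R]
i+F*R*R => i+F*R*R*R   [F → F * R]
i+F*R*R*R => i+R*R*R*R   [F → R]
i+R*R*R*R => i+i*R*R*R   [R → i]
i+i*R*R*R => i+i*i*R*R   [R → i]
i+i*i*R*R => i+i*i*i*R   [R → i]
i+i*i*i*R => i+i*i*i*i   [R → i]

E => E+F => F+F => R+F => i+F => i+F*R => i+F*R*R => i+F*R*R*R => i+R*R*R*R => i+i*R*R*R => i+i*i*R*R => i+i*i*i*R => i+i*i*i*i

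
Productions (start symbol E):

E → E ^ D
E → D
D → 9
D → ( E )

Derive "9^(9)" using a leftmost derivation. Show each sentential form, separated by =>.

E=>E^D=>D^D=>9^D=>9^(E)=>9^(D)=>9^(9)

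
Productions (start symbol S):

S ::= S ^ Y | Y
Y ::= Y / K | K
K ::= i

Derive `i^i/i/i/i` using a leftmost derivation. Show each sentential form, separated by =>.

S=>S^Y=>Y^Y=>K^Y=>i^Y=>i^Y/K=>i^Y/K/K=>i^Y/K/K/K=>i^K/K/K/K=>i^i/K/K/K=>i^i/i/K/K=>i^i/i/i/K=>i^i/i/i/i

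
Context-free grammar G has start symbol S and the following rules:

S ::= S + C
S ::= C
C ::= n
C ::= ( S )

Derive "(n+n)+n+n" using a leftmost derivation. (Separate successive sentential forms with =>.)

S => S+C   [S ::= S + C]
S+C => S+C+C   [S ::= S + C]
S+C+C => C+C+C   [S ::= C]
C+C+C => (S)+C+C   [C ::= ( S )]
(S)+C+C => (S+C)+C+C   [S ::= S + C]
(S+C)+C+C => (C+C)+C+C   [S ::= C]
(C+C)+C+C => (n+C)+C+C   [C ::= n]
(n+C)+C+C => (n+n)+C+C   [C ::= n]
(n+n)+C+C => (n+n)+n+C   [C ::= n]
(n+n)+n+C => (n+n)+n+n   [C ::= n]

S=>S+C=>S+C+C=>C+C+C=>(S)+C+C=>(S+C)+C+C=>(C+C)+C+C=>(n+C)+C+C=>(n+n)+C+C=>(n+n)+n+C=>(n+n)+n+n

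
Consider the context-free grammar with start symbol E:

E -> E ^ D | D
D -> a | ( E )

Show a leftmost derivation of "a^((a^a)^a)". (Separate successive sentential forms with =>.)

E => E^D => D^D => a^D => a^(E) => a^(E^D) => a^(D^D) => a^((E)^D) => a^((E^D)^D) => a^((D^D)^D) => a^((a^D)^D) => a^((a^a)^D) => a^((a^a)^a)

E => E^D   [E -> E ^ D]
E^D => D^D   [E -> D]
D^D => a^D   [D -> a]
a^D => a^(E)   [D -> ( E )]
a^(E) => a^(E^D)   [E -> E ^ D]
a^(E^D) => a^(D^D)   [E -> D]
a^(D^D) => a^((E)^D)   [D -> ( E )]
a^((E)^D) => a^((E^D)^D)   [E -> E ^ D]
a^((E^D)^D) => a^((D^D)^D)   [E -> D]
a^((D^D)^D) => a^((a^D)^D)   [D -> a]
a^((a^D)^D) => a^((a^a)^D)   [D -> a]
a^((a^a)^D) => a^((a^a)^a)   [D -> a]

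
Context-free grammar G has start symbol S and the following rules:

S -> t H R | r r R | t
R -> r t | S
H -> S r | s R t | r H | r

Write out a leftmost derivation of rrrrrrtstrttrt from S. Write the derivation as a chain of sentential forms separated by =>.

S => rrR => rrS => rrrrR => rrrrS => rrrrrrR => rrrrrrS => rrrrrrtHR => rrrrrrtsRtR => rrrrrrtsStR => rrrrrrtstHRtR => rrrrrrtstrRtR => rrrrrrtstrStR => rrrrrrtstrttR => rrrrrrtstrttrt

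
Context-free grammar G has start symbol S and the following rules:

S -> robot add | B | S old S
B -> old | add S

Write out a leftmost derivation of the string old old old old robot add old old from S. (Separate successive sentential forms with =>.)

S => S old S => S old S old S => B old S old S => old old S old S => old old B old S => old old old old S => old old old old S old S => old old old old robot add old S => old old old old robot add old B => old old old old robot add old old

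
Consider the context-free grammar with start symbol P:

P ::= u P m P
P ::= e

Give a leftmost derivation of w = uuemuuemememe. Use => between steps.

P => uPmP => uuPmPmP => uuemPmP => uuemuPmPmP => uuemuuPmPmPmP => uuemuuemPmPmP => uuemuuememPmP => uuemuuemememP => uuemuuemememe

P => uPmP   [P ::= u P m P]
uPmP => uuPmPmP   [P ::= u P m P]
uuPmPmP => uuemPmP   [P ::= e]
uuemPmP => uuemuPmPmP   [P ::= u P m P]
uuemuPmPmP => uuemuuPmPmPmP   [P ::= u P m P]
uuemuuPmPmPmP => uuemuuemPmPmP   [P ::= e]
uuemuuemPmPmP => uuemuuememPmP   [P ::= e]
uuemuuememPmP => uuemuuemememP   [P ::= e]
uuemuuemememP => uuemuuemememe   [P ::= e]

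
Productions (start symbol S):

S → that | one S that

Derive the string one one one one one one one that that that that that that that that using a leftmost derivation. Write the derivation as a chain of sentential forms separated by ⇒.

S ⇒ one S that ⇒ one one S that that ⇒ one one one S that that that ⇒ one one one one S that that that that ⇒ one one one one one S that that that that that ⇒ one one one one one one S that that that that that that ⇒ one one one one one one one S that that that that that that that ⇒ one one one one one one one that that that that that that that that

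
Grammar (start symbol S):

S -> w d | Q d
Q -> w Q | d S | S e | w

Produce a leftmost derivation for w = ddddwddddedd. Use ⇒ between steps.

S ⇒ Qd   [S -> Q d]
Qd ⇒ dSd   [Q -> d S]
dSd ⇒ dQdd   [S -> Q d]
dQdd ⇒ dSedd   [Q -> S e]
dSedd ⇒ dQdedd   [S -> Q d]
dQdedd ⇒ ddSdedd   [Q -> d S]
ddSdedd ⇒ ddQddedd   [S -> Q d]
ddQddedd ⇒ dddSddedd   [Q -> d S]
dddSddedd ⇒ dddQdddedd   [S -> Q d]
dddQdddedd ⇒ ddddSdddedd   [Q -> d S]
ddddSdddedd ⇒ ddddQddddedd   [S -> Q d]
ddddQddddedd ⇒ ddddwddddedd   [Q -> w]

S ⇒ Qd ⇒ dSd ⇒ dQdd ⇒ dSedd ⇒ dQdedd ⇒ ddSdedd ⇒ ddQddedd ⇒ dddSddedd ⇒ dddQdddedd ⇒ ddddSdddedd ⇒ ddddQddddedd ⇒ ddddwddddedd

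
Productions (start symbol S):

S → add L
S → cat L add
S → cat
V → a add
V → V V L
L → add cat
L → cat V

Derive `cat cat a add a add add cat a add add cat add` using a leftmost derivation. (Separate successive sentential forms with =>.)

S => cat L add => cat cat V add => cat cat V V L add => cat cat V V L V L add => cat cat a add V L V L add => cat cat a add a add L V L add => cat cat a add a add add cat V L add => cat cat a add a add add cat a add L add => cat cat a add a add add cat a add add cat add

S => cat L add   [S → cat L add]
cat L add => cat cat V add   [L → cat V]
cat cat V add => cat cat V V L add   [V → V V L]
cat cat V V L add => cat cat V V L V L add   [V → V V L]
cat cat V V L V L add => cat cat a add V L V L add   [V → a add]
cat cat a add V L V L add => cat cat a add a add L V L add   [V → a add]
cat cat a add a add L V L add => cat cat a add a add add cat V L add   [L → add cat]
cat cat a add a add add cat V L add => cat cat a add a add add cat a add L add   [V → a add]
cat cat a add a add add cat a add L add => cat cat a add a add add cat a add add cat add   [L → add cat]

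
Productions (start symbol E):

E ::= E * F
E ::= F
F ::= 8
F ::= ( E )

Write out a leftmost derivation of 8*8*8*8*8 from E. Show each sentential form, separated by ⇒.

E ⇒ E*F   [E ::= E * F]
E*F ⇒ E*F*F   [E ::= E * F]
E*F*F ⇒ E*F*F*F   [E ::= E * F]
E*F*F*F ⇒ E*F*F*F*F   [E ::= E * F]
E*F*F*F*F ⇒ F*F*F*F*F   [E ::= F]
F*F*F*F*F ⇒ 8*F*F*F*F   [F ::= 8]
8*F*F*F*F ⇒ 8*8*F*F*F   [F ::= 8]
8*8*F*F*F ⇒ 8*8*8*F*F   [F ::= 8]
8*8*8*F*F ⇒ 8*8*8*8*F   [F ::= 8]
8*8*8*8*F ⇒ 8*8*8*8*8   [F ::= 8]

E ⇒ E*F ⇒ E*F*F ⇒ E*F*F*F ⇒ E*F*F*F*F ⇒ F*F*F*F*F ⇒ 8*F*F*F*F ⇒ 8*8*F*F*F ⇒ 8*8*8*F*F ⇒ 8*8*8*8*F ⇒ 8*8*8*8*8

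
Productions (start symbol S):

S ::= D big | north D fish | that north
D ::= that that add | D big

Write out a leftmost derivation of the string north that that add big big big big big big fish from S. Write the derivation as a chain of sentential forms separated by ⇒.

S ⇒ north D fish   [S ::= north D fish]
north D fish ⇒ north D big fish   [D ::= D big]
north D big fish ⇒ north D big big fish   [D ::= D big]
north D big big fish ⇒ north D big big big fish   [D ::= D big]
north D big big big fish ⇒ north D big big big big fish   [D ::= D big]
north D big big big big fish ⇒ north D big big big big big fish   [D ::= D big]
north D big big big big big fish ⇒ north D big big big big big big fish   [D ::= D big]
north D big big big big big big fish ⇒ north that that add big big big big big big fish   [D ::= that that add]

S ⇒ north D fish ⇒ north D big fish ⇒ north D big big fish ⇒ north D big big big fish ⇒ north D big big big big fish ⇒ north D big big big big big fish ⇒ north D big big big big big big fish ⇒ north that that add big big big big big big fish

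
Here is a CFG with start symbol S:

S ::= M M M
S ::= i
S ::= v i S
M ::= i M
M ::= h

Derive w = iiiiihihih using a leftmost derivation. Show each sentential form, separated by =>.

S => MMM => iMMM => iiMMM => iiiMMM => iiiiMMM => iiiiiMMM => iiiiihMM => iiiiihiMM => iiiiihihM => iiiiihihiM => iiiiihihih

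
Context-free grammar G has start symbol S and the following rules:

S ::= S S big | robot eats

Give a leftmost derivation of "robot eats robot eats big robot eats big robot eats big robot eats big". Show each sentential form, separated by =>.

S => S S big   [S ::= S S big]
S S big => S S big S big   [S ::= S S big]
S S big S big => S S big S big S big   [S ::= S S big]
S S big S big S big => S S big S big S big S big   [S ::= S S big]
S S big S big S big S big => robot eats S big S big S big S big   [S ::= robot eats]
robot eats S big S big S big S big => robot eats robot eats big S big S big S big   [S ::= robot eats]
robot eats robot eats big S big S big S big => robot eats robot eats big robot eats big S big S big   [S ::= robot eats]
robot eats robot eats big robot eats big S big S big => robot eats robot eats big robot eats big robot eats big S big   [S ::= robot eats]
robot eats robot eats big robot eats big robot eats big S big => robot eats robot eats big robot eats big robot eats big robot eats big   [S ::= robot eats]

S => S S big => S S big S big => S S big S big S big => S S big S big S big S big => robot eats S big S big S big S big => robot eats robot eats big S big S big S big => robot eats robot eats big robot eats big S big S big => robot eats robot eats big robot eats big robot eats big S big => robot eats robot eats big robot eats big robot eats big robot eats big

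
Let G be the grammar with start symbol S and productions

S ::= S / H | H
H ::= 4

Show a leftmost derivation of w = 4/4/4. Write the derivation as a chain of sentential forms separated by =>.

S => S/H   [S ::= S / H]
S/H => S/H/H   [S ::= S / H]
S/H/H => H/H/H   [S ::= H]
H/H/H => 4/H/H   [H ::= 4]
4/H/H => 4/4/H   [H ::= 4]
4/4/H => 4/4/4   [H ::= 4]

S => S/H => S/H/H => H/H/H => 4/H/H => 4/4/H => 4/4/4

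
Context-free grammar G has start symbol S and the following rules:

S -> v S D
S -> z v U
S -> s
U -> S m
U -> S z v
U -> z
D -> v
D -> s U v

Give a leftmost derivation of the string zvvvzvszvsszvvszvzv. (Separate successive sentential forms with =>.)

S => zvU   [S -> z v U]
zvU => zvSzv   [U -> S z v]
zvSzv => zvvSDzv   [S -> v S D]
zvvSDzv => zvvvSDDzv   [S -> v S D]
zvvvSDDzv => zvvvzvUDDzv   [S -> z v U]
zvvvzvUDDzv => zvvvzvSzvDDzv   [U -> S z v]
zvvvzvSzvDDzv => zvvvzvszvDDzv   [S -> s]
zvvvzvszvDDzv => zvvvzvszvsUvDzv   [D -> s U v]
zvvvzvszvsUvDzv => zvvvzvszvsSzvvDzv   [U -> S z v]
zvvvzvszvsSzvvDzv => zvvvzvszvsszvvDzv   [S -> s]
zvvvzvszvsszvvDzv => zvvvzvszvsszvvsUvzv   [D -> s U v]
zvvvzvszvsszvvsUvzv => zvvvzvszvsszvvszvzv   [U -> z]

S => zvU => zvSzv => zvvSDzv => zvvvSDDzv => zvvvzvUDDzv => zvvvzvSzvDDzv => zvvvzvszvDDzv => zvvvzvszvsUvDzv => zvvvzvszvsSzvvDzv => zvvvzvszvsszvvDzv => zvvvzvszvsszvvsUvzv => zvvvzvszvsszvvszvzv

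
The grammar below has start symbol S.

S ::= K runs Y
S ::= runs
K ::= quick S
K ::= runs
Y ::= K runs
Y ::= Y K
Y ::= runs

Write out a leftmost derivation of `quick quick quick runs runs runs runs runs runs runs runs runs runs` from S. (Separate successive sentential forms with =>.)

S => K runs Y => quick S runs Y => quick K runs Y runs Y => quick quick S runs Y runs Y => quick quick K runs Y runs Y runs Y => quick quick quick S runs Y runs Y runs Y => quick quick quick K runs Y runs Y runs Y runs Y => quick quick quick runs runs Y runs Y runs Y runs Y => quick quick quick runs runs Y K runs Y runs Y runs Y => quick quick quick runs runs runs K runs Y runs Y runs Y => quick quick quick runs runs runs runs runs Y runs Y runs Y => quick quick quick runs runs runs runs runs runs runs Y runs Y => quick quick quick runs runs runs runs runs runs runs runs runs Y => quick quick quick runs runs runs runs runs runs runs runs runs runs

S => K runs Y   [S ::= K runs Y]
K runs Y => quick S runs Y   [K ::= quick S]
quick S runs Y => quick K runs Y runs Y   [S ::= K runs Y]
quick K runs Y runs Y => quick quick S runs Y runs Y   [K ::= quick S]
quick quick S runs Y runs Y => quick quick K runs Y runs Y runs Y   [S ::= K runs Y]
quick quick K runs Y runs Y runs Y => quick quick quick S runs Y runs Y runs Y   [K ::= quick S]
quick quick quick S runs Y runs Y runs Y => quick quick quick K runs Y runs Y runs Y runs Y   [S ::= K runs Y]
quick quick quick K runs Y runs Y runs Y runs Y => quick quick quick runs runs Y runs Y runs Y runs Y   [K ::= runs]
quick quick quick runs runs Y runs Y runs Y runs Y => quick quick quick runs runs Y K runs Y runs Y runs Y   [Y ::= Y K]
quick quick quick runs runs Y K runs Y runs Y runs Y => quick quick quick runs runs runs K runs Y runs Y runs Y   [Y ::= runs]
quick quick quick runs runs runs K runs Y runs Y runs Y => quick quick quick runs runs runs runs runs Y runs Y runs Y   [K ::= runs]
quick quick quick runs runs runs runs runs Y runs Y runs Y => quick quick quick runs runs runs runs runs runs runs Y runs Y   [Y ::= runs]
quick quick quick runs runs runs runs runs runs runs Y runs Y => quick quick quick runs runs runs runs runs runs runs runs runs Y   [Y ::= runs]
quick quick quick runs runs runs runs runs runs runs runs runs Y => quick quick quick runs runs runs runs runs runs runs runs runs runs   [Y ::= runs]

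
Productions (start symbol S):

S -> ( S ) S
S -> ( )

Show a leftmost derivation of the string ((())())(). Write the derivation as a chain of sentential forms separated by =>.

S => (S)S   [S -> ( S ) S]
(S)S => ((S)S)S   [S -> ( S ) S]
((S)S)S => ((())S)S   [S -> ( )]
((())S)S => ((())())S   [S -> ( )]
((())())S => ((())())()   [S -> ( )]

S=>(S)S=>((S)S)S=>((())S)S=>((())())S=>((())())()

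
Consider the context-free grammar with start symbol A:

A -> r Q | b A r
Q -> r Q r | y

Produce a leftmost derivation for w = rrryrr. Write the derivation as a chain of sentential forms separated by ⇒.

A⇒rQ⇒rrQr⇒rrrQrr⇒rrryrr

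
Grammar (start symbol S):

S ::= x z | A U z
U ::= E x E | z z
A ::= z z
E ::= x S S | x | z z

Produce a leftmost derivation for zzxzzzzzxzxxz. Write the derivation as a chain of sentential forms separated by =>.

S=>AUz=>zzUz=>zzExEz=>zzxSSxEz=>zzxAUzSxEz=>zzxzzUzSxEz=>zzxzzzzzSxEz=>zzxzzzzzxzxEz=>zzxzzzzzxzxxz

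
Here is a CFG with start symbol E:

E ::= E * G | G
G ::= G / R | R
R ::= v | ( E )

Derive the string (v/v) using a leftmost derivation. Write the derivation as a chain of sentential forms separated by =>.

E => G => R => (E) => (G) => (G/R) => (R/R) => (v/R) => (v/v)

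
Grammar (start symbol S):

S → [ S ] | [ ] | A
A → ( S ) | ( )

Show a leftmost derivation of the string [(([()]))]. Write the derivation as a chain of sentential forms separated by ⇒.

S⇒[S]⇒[A]⇒[(S)]⇒[(A)]⇒[((S))]⇒[(([S]))]⇒[(([A]))]⇒[(([()]))]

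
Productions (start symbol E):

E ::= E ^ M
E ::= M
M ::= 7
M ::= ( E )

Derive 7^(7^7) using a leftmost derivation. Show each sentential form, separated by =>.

E => E^M   [E ::= E ^ M]
E^M => M^M   [E ::= M]
M^M => 7^M   [M ::= 7]
7^M => 7^(E)   [M ::= ( E )]
7^(E) => 7^(E^M)   [E ::= E ^ M]
7^(E^M) => 7^(M^M)   [E ::= M]
7^(M^M) => 7^(7^M)   [M ::= 7]
7^(7^M) => 7^(7^7)   [M ::= 7]

E => E^M => M^M => 7^M => 7^(E) => 7^(E^M) => 7^(M^M) => 7^(7^M) => 7^(7^7)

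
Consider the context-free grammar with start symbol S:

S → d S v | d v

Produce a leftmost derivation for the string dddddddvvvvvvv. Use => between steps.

S => dSv => ddSvv => dddSvvv => ddddSvvvv => dddddSvvvvv => ddddddSvvvvvv => dddddddvvvvvvv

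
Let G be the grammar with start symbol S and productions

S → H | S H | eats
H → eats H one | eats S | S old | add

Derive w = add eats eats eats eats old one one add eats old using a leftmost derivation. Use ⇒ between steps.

S ⇒ S H   [S → S H]
S H ⇒ S H H   [S → S H]
S H H ⇒ S H H H   [S → S H]
S H H H ⇒ H H H H   [S → H]
H H H H ⇒ add H H H   [H → add]
add H H H ⇒ add eats H one H H   [H → eats H one]
add eats H one H H ⇒ add eats eats H one one H H   [H → eats H one]
add eats eats H one one H H ⇒ add eats eats S old one one H H   [H → S old]
add eats eats S old one one H H ⇒ add eats eats H old one one H H   [S → H]
add eats eats H old one one H H ⇒ add eats eats eats S old one one H H   [H → eats S]
add eats eats eats S old one one H H ⇒ add eats eats eats eats old one one H H   [S → eats]
add eats eats eats eats old one one H H ⇒ add eats eats eats eats old one one add H   [H → add]
add eats eats eats eats old one one add H ⇒ add eats eats eats eats old one one add S old   [H → S old]
add eats eats eats eats old one one add S old ⇒ add eats eats eats eats old one one add eats old   [S → eats]

S ⇒ S H ⇒ S H H ⇒ S H H H ⇒ H H H H ⇒ add H H H ⇒ add eats H one H H ⇒ add eats eats H one one H H ⇒ add eats eats S old one one H H ⇒ add eats eats H old one one H H ⇒ add eats eats eats S old one one H H ⇒ add eats eats eats eats old one one H H ⇒ add eats eats eats eats old one one add H ⇒ add eats eats eats eats old one one add S old ⇒ add eats eats eats eats old one one add eats old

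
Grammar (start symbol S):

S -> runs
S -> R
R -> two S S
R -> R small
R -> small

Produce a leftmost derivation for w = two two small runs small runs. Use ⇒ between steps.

S ⇒ R ⇒ two S S ⇒ two R S ⇒ two R small S ⇒ two two S S small S ⇒ two two R S small S ⇒ two two small S small S ⇒ two two small runs small S ⇒ two two small runs small runs

S ⇒ R   [S -> R]
R ⇒ two S S   [R -> two S S]
two S S ⇒ two R S   [S -> R]
two R S ⇒ two R small S   [R -> R small]
two R small S ⇒ two two S S small S   [R -> two S S]
two two S S small S ⇒ two two R S small S   [S -> R]
two two R S small S ⇒ two two small S small S   [R -> small]
two two small S small S ⇒ two two small runs small S   [S -> runs]
two two small runs small S ⇒ two two small runs small runs   [S -> runs]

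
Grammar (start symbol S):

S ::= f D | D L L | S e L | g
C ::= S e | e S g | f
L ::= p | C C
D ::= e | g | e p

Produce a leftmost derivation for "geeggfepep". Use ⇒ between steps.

S ⇒ SeL   [S ::= S e L]
SeL ⇒ SeLeL   [S ::= S e L]
SeLeL ⇒ SeLeLeL   [S ::= S e L]
SeLeLeL ⇒ geLeLeL   [S ::= g]
geLeLeL ⇒ geCCeLeL   [L ::= C C]
geCCeLeL ⇒ geeSgCeLeL   [C ::= e S g]
geeSgCeLeL ⇒ geeggCeLeL   [S ::= g]
geeggCeLeL ⇒ geeggfeLeL   [C ::= f]
geeggfeLeL ⇒ geeggfepeL   [L ::= p]
geeggfepeL ⇒ geeggfepep   [L ::= p]

S⇒SeL⇒SeLeL⇒SeLeLeL⇒geLeLeL⇒geCCeLeL⇒geeSgCeLeL⇒geeggCeLeL⇒geeggfeLeL⇒geeggfepeL⇒geeggfepep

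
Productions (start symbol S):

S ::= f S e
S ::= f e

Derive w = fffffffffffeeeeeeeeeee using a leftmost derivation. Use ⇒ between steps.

S⇒fSe⇒ffSee⇒fffSeee⇒ffffSeeee⇒fffffSeeeee⇒ffffffSeeeeee⇒fffffffSeeeeeee⇒ffffffffSeeeeeeee⇒fffffffffSeeeeeeeee⇒ffffffffffSeeeeeeeeee⇒fffffffffffeeeeeeeeeee

S ⇒ fSe   [S ::= f S e]
fSe ⇒ ffSee   [S ::= f S e]
ffSee ⇒ fffSeee   [S ::= f S e]
fffSeee ⇒ ffffSeeee   [S ::= f S e]
ffffSeeee ⇒ fffffSeeeee   [S ::= f S e]
fffffSeeeee ⇒ ffffffSeeeeee   [S ::= f S e]
ffffffSeeeeee ⇒ fffffffSeeeeeee   [S ::= f S e]
fffffffSeeeeeee ⇒ ffffffffSeeeeeeee   [S ::= f S e]
ffffffffSeeeeeeee ⇒ fffffffffSeeeeeeeee   [S ::= f S e]
fffffffffSeeeeeeeee ⇒ ffffffffffSeeeeeeeeee   [S ::= f S e]
ffffffffffSeeeeeeeeee ⇒ fffffffffffeeeeeeeeeee   [S ::= f e]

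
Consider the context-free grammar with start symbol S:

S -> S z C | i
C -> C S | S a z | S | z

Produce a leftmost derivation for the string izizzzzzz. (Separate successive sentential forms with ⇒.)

S ⇒ SzC   [S -> S z C]
SzC ⇒ SzCzC   [S -> S z C]
SzCzC ⇒ SzCzCzC   [S -> S z C]
SzCzCzC ⇒ izCzCzC   [S -> i]
izCzCzC ⇒ izSzCzC   [C -> S]
izSzCzC ⇒ izSzCzCzC   [S -> S z C]
izSzCzCzC ⇒ izizCzCzC   [S -> i]
izizCzCzC ⇒ izizzzCzC   [C -> z]
izizzzCzC ⇒ izizzzzzC   [C -> z]
izizzzzzC ⇒ izizzzzzz   [C -> z]

S⇒SzC⇒SzCzC⇒SzCzCzC⇒izCzCzC⇒izSzCzC⇒izSzCzCzC⇒izizCzCzC⇒izizzzCzC⇒izizzzzzC⇒izizzzzzz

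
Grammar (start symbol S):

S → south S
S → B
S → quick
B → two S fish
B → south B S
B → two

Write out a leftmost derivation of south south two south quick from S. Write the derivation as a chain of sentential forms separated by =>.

S => south S => south B => south south B S => south south two S => south south two south S => south south two south quick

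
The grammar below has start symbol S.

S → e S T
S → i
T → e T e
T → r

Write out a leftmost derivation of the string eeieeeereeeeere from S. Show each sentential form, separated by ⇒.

S ⇒ eST ⇒ eeSTT ⇒ eeiTT ⇒ eeieTeT ⇒ eeieeTeeT ⇒ eeieeeTeeeT ⇒ eeieeeeTeeeeT ⇒ eeieeeereeeeT ⇒ eeieeeereeeeeTe ⇒ eeieeeereeeeere

S ⇒ eST   [S → e S T]
eST ⇒ eeSTT   [S → e S T]
eeSTT ⇒ eeiTT   [S → i]
eeiTT ⇒ eeieTeT   [T → e T e]
eeieTeT ⇒ eeieeTeeT   [T → e T e]
eeieeTeeT ⇒ eeieeeTeeeT   [T → e T e]
eeieeeTeeeT ⇒ eeieeeeTeeeeT   [T → e T e]
eeieeeeTeeeeT ⇒ eeieeeereeeeT   [T → r]
eeieeeereeeeT ⇒ eeieeeereeeeeTe   [T → e T e]
eeieeeereeeeeTe ⇒ eeieeeereeeeere   [T → r]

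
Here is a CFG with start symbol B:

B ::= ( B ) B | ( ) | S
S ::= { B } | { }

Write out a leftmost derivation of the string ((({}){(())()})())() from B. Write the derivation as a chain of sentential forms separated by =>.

B => (B)B   [B ::= ( B ) B]
(B)B => ((B)B)B   [B ::= ( B ) B]
((B)B)B => (((B)B)B)B   [B ::= ( B ) B]
(((B)B)B)B => (((S)B)B)B   [B ::= S]
(((S)B)B)B => ((({})B)B)B   [S ::= { }]
((({})B)B)B => ((({})S)B)B   [B ::= S]
((({})S)B)B => ((({}){B})B)B   [S ::= { B }]
((({}){B})B)B => ((({}){(B)B})B)B   [B ::= ( B ) B]
((({}){(B)B})B)B => ((({}){(())B})B)B   [B ::= ( )]
((({}){(())B})B)B => ((({}){(())()})B)B   [B ::= ( )]
((({}){(())()})B)B => ((({}){(())()})())B   [B ::= ( )]
((({}){(())()})())B => ((({}){(())()})())()   [B ::= ( )]

B => (B)B => ((B)B)B => (((B)B)B)B => (((S)B)B)B => ((({})B)B)B => ((({})S)B)B => ((({}){B})B)B => ((({}){(B)B})B)B => ((({}){(())B})B)B => ((({}){(())()})B)B => ((({}){(())()})())B => ((({}){(())()})())()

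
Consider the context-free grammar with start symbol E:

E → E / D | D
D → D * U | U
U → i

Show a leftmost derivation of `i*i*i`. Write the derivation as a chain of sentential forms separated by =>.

E => D   [E → D]
D => D*U   [D → D * U]
D*U => D*U*U   [D → D * U]
D*U*U => U*U*U   [D → U]
U*U*U => i*U*U   [U → i]
i*U*U => i*i*U   [U → i]
i*i*U => i*i*i   [U → i]

E => D => D*U => D*U*U => U*U*U => i*U*U => i*i*U => i*i*i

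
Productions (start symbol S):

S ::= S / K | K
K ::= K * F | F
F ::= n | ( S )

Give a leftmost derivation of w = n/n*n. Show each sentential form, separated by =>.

S => S/K   [S ::= S / K]
S/K => K/K   [S ::= K]
K/K => F/K   [K ::= F]
F/K => n/K   [F ::= n]
n/K => n/K*F   [K ::= K * F]
n/K*F => n/F*F   [K ::= F]
n/F*F => n/n*F   [F ::= n]
n/n*F => n/n*n   [F ::= n]

S => S/K => K/K => F/K => n/K => n/K*F => n/F*F => n/n*F => n/n*n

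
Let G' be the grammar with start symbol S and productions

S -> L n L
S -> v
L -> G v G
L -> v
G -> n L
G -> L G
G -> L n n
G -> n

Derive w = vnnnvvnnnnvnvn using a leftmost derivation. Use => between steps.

S => LnL => vnL => vnGvG => vnnLvG => vnnGvGvG => vnnLnnvGvG => vnnGvGnnvGvG => vnnnvGnnvGvG => vnnnvLnnnnvGvG => vnnnvvnnnnvGvG => vnnnvvnnnnvnvG => vnnnvvnnnnvnvn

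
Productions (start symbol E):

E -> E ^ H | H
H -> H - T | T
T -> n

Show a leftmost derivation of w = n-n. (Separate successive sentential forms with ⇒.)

E ⇒ H   [E -> H]
H ⇒ H-T   [H -> H - T]
H-T ⇒ T-T   [H -> T]
T-T ⇒ n-T   [T -> n]
n-T ⇒ n-n   [T -> n]

E ⇒ H ⇒ H-T ⇒ T-T ⇒ n-T ⇒ n-n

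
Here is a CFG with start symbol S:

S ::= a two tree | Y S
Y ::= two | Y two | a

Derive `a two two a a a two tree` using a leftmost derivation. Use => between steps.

S => Y S => Y two S => Y two two S => a two two S => a two two Y S => a two two a S => a two two a Y S => a two two a a S => a two two a a a two tree

S => Y S   [S ::= Y S]
Y S => Y two S   [Y ::= Y two]
Y two S => Y two two S   [Y ::= Y two]
Y two two S => a two two S   [Y ::= a]
a two two S => a two two Y S   [S ::= Y S]
a two two Y S => a two two a S   [Y ::= a]
a two two a S => a two two a Y S   [S ::= Y S]
a two two a Y S => a two two a a S   [Y ::= a]
a two two a a S => a two two a a a two tree   [S ::= a two tree]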